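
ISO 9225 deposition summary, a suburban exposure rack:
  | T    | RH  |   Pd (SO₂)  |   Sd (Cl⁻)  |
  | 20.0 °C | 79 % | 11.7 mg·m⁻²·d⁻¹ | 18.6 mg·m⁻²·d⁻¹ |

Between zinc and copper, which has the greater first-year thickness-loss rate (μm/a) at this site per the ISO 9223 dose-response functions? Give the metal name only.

zinc: f(T) = -0.071·(T−10) [T>10 °C] = -0.7100
  Pd branch = 0.0129·Pd^0.44·e^(0.046·RH+f) = 0.7087 μm/a
  Sd branch = 0.0175·Sd^0.57·e^(0.008·RH+0.085·T) = 0.9538 μm/a
  r_corr = 0.7087 + 0.9538 = 1.662 μm/a
copper: f(T) = -0.080·(T−10) [T>10 °C] = -0.8000
  Pd branch = 0.0053·Pd^0.26·e^(0.059·RH+f) = 0.4773 μm/a
  Cl⁻ term: 0.01025·18.6^0.27·exp(0.036·79+0.049·20.0) = 1.033
  sum: 0.4773 + 1.033 → r_corr = 1.511 μm/a
Ordering by μm/a: zinc (1.66) > copper (1.51)

zinc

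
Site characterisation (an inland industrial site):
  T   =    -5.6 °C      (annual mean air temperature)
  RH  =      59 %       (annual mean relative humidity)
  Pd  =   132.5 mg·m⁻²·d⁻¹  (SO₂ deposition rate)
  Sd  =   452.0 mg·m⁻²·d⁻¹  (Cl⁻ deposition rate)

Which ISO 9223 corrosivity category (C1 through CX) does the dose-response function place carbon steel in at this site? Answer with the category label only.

carbon steel: f(T) = +0.150·(T−10) [T≤10 °C] = -2.3400
  SO₂ term: 1.77·132.5^0.52·exp(0.02·59-2.3400) = 7.043
  Sd branch = 0.102·Sd^0.62·e^(0.033·RH+0.04·T) = 25.3 μm/a
  r_corr = 7.043 + 25.3 = 32.34 μm/a
32.3 μm/a falls in (25, 50] for carbon steel → category C3

C3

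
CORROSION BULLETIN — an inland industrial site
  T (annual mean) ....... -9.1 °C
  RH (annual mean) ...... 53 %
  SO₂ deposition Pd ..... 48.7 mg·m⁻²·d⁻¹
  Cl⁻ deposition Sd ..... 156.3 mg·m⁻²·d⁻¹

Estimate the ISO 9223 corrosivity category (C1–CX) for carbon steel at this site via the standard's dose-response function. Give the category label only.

carbon steel: temperature factor f = +0.150·(-19.1) = -2.8650
  sulphur-dioxide contribution → 2.196 μm/a
  chloride contribution → 9.34 μm/a
  total first-year rate 11.54 μm/a
11.5 μm/a falls in (1.3, 25] for carbon steel → category C2

C2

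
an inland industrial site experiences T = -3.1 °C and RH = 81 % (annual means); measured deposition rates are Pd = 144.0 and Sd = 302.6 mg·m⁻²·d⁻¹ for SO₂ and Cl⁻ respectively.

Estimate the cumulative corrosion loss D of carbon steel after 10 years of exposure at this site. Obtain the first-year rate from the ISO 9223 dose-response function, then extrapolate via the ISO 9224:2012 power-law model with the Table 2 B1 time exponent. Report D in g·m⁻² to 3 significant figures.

D(10) = 1.61e+03 g·m⁻²

carbon steel: f(T) = +0.150·(T−10) [T≤10 °C] = -1.9650
  Pd branch = 1.77·Pd^0.52·e^(0.02·RH+f) = 16.61 μm/a
  Cl⁻ term: 0.102·302.6^0.62·exp(0.033·81+0.04·-3.1) = 45.06
  sum: 16.61 + 45.06 → r_corr = 61.67 μm/a
Long-term exponent b (ISO 9224 Table 2, B1) = 0.523
  D(10) = 61.67 × 10^0.523 = 61.67 × 3.334 = 205.6 μm
  Mass loss = 205.6 μm × 7.85 g/cm³ = 1614 g·m⁻²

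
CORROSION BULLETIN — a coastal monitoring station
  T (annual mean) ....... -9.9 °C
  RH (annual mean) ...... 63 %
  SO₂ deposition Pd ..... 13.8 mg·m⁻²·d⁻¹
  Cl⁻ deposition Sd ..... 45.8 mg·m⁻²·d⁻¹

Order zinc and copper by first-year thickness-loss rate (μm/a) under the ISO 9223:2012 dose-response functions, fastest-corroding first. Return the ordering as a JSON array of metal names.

zinc: T≤10 °C ⇒ hinge +0.038·(-9.9−10) = -0.7562
  sulphur-dioxide contribution → 0.3486 μm/a
  chloride contribution → 0.1104 μm/a
  ⇒ r_corr(zinc) = 0.459 μm/a
copper: f(T) = +0.126·(T−10) [T≤10 °C] = -2.5074
  sulphur-dioxide contribution → 0.03515 μm/a
  chloride contribution → 0.1712 μm/a
  total first-year rate 0.2063 μm/a
Ordering by μm/a: zinc (0.459) > copper (0.206)

["zinc", "copper"]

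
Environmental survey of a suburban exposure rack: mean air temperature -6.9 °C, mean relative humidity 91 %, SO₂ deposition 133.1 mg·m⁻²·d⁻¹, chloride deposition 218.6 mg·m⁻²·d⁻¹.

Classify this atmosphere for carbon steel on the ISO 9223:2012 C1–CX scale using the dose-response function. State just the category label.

C4

carbon steel: f(T) = +0.150·(T−10) [T≤10 °C] = -2.5350
  sulphur-dioxide contribution → 11.02 μm/a
  chloride contribution → 44.01 μm/a
  total first-year rate 55.02 μm/a
Category bounds: 50…80 μm/a bracket r_corr ⇒ C4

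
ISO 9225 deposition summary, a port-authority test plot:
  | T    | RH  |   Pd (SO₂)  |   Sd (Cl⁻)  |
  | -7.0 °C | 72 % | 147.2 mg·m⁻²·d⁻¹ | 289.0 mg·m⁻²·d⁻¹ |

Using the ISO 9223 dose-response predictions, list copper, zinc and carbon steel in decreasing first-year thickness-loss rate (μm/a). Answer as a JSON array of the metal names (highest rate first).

copper: temperature factor f = +0.126·(-17.0) = -2.1420
  Pd branch = 0.0053·Pd^0.26·e^(0.059·RH+f) = 0.1594 μm/a
  Sd branch = 0.01025·Sd^0.27·e^(0.036·RH+0.049·T) = 0.4486 μm/a
  sum: 0.1594 + 0.4486 → r_corr = 0.6081 μm/a
zinc: temperature factor f = +0.038·(-17.0) = -0.6460
  SO₂ term: 0.0129·147.2^0.44·exp(0.046·72-0.6460) = 1.668
  Sd branch = 0.0175·Sd^0.57·e^(0.008·RH+0.085·T) = 0.434 μm/a
  sum: 1.668 + 0.434 → r_corr = 2.102 μm/a
carbon steel: temperature factor f = +0.150·(-17.0) = -2.5500
  SO₂ term: 1.77·147.2^0.52·exp(0.02·72-2.5500) = 7.82
  Sd branch = 0.102·Sd^0.62·e^(0.033·RH+0.04·T) = 27.84 μm/a
  sum: 7.82 + 27.84 → r_corr = 35.66 μm/a
Ordering by μm/a: carbon steel (35.7) > zinc (2.1) > copper (0.608)

["carbon steel", "zinc", "copper"]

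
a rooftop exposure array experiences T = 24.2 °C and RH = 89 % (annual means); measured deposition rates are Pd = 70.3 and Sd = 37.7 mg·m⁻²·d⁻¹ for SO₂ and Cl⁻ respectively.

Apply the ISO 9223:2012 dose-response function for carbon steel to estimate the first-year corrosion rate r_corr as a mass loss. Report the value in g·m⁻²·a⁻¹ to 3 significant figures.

r_corr = 727 g·m⁻²·a⁻¹

carbon steel: temperature factor f = -0.054·(14.2) = -0.7668
  SO₂ term: 1.77·70.3^0.52·exp(0.02·89-0.7668) = 44.51
  Cl⁻ term: 0.102·37.7^0.62·exp(0.033·89+0.04·24.2) = 48.07
  sum: 44.51 + 48.07 → r_corr = 92.57 μm/a
Convert to mass loss: 92.57 μm/a × 7.85 g/cm³ = 726.7 g·m⁻²·a⁻¹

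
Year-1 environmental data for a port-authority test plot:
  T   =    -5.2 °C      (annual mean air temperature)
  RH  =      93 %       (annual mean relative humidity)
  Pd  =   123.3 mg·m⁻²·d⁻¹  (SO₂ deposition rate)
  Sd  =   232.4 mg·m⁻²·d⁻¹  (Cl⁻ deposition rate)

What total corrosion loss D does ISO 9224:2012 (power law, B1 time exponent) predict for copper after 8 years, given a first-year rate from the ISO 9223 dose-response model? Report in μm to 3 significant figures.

copper: T≤10 °C ⇒ hinge +0.126·(-5.2−10) = -1.9152
  Pd branch = 0.0053·Pd^0.26·e^(0.059·RH+f) = 0.6594 μm/a
  Cl⁻ term: 0.01025·232.4^0.27·exp(0.036·93+0.049·-5.2) = 0.9839
  sum: 0.6594 + 0.9839 → r_corr = 1.643 μm/a
Power-law: D(8) = r_corr · 8^0.667
  D(8) = 1.643 × 8^0.667 = 1.643 × 4.003 = 6.578 μm

D(8) = 6.58 μm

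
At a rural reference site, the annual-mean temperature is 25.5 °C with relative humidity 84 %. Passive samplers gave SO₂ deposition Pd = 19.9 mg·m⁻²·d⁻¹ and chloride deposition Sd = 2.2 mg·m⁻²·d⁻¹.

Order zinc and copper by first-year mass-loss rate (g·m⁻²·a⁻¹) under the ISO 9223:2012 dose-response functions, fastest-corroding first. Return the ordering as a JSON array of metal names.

["copper", "zinc"]

zinc: T>10 °C ⇒ hinge -0.071·(25.5−10) = -1.1005
  sulphur-dioxide contribution → 0.7625 μm/a
  chloride contribution → 0.4692 μm/a
  total first-year rate 1.232 μm/a
  mass loss = 1.232 μm/a × 7.14 g/cm³ = 8.795 g·m⁻²·a⁻¹
copper: f(T) = -0.080·(T−10) [T>10 °C] = -1.2400
  sulphur-dioxide contribution → 0.474 μm/a
  chloride contribution → 0.9102 μm/a
  ⇒ r_corr(copper) = 1.384 μm/a
  mass loss = 1.384 μm/a × 8.96 g/cm³ = 12.4 g·m⁻²·a⁻¹
Ordering by g·m⁻²·a⁻¹: copper (12.4) > zinc (8.79)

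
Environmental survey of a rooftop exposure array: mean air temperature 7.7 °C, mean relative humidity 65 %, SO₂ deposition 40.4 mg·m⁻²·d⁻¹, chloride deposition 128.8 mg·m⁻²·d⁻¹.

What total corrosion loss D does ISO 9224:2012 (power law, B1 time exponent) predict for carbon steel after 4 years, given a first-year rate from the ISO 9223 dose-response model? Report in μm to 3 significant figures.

D(4) = 115 μm

carbon steel: T≤10 °C ⇒ hinge +0.150·(7.7−10) = -0.3450
  Pd branch = 1.77·Pd^0.52·e^(0.02·RH+f) = 31.48 μm/a
  Cl⁻ term: 0.102·128.8^0.62·exp(0.033·65+0.04·7.7) = 24.1
  r_corr = 31.48 + 24.1 = 55.58 μm/a
Long-term exponent b (ISO 9224 Table 2, B1) = 0.523
  D(4) = 55.58 × 4^0.523 = 55.58 × 2.065 = 114.8 μm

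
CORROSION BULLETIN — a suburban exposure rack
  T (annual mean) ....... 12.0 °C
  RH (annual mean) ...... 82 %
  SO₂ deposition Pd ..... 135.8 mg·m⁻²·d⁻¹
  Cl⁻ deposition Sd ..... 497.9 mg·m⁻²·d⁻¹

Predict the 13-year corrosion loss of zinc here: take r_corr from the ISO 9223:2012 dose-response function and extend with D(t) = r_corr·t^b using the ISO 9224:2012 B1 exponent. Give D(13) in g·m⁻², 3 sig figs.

zinc: T>10 °C ⇒ hinge -0.071·(12.0−10) = -0.1420
  SO₂ term: 0.0129·135.8^0.44·exp(0.046·82-0.1420) = 4.222
  Cl⁻ term: 0.0175·497.9^0.57·exp(0.008·82+0.085·12.0) = 3.223
  sum: 4.222 + 3.223 → r_corr = 7.446 μm/a
Power-law: D(13) = r_corr · 13^0.813
  D(13) = 7.446 × 13^0.813 = 7.446 × 8.047 = 59.91 μm
  Mass loss = 59.91 μm × 7.14 g/cm³ = 427.8 g·m⁻²

D(13) = 428 g·m⁻²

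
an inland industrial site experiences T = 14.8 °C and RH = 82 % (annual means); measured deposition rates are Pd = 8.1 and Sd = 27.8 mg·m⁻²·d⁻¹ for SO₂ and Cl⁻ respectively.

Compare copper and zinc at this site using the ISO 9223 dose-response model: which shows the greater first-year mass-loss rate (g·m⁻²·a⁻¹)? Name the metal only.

copper: temperature factor f = -0.080·(4.8) = -0.3840
  SO₂ term: 0.0053·8.1^0.26·exp(0.059·82-0.3840) = 0.7849
  Cl⁻ term: 0.01025·27.8^0.27·exp(0.036·82+0.049·14.8) = 0.9945
  r_corr = 0.7849 + 0.9945 = 1.779 μm/a
  mass loss = 1.779 μm/a × 8.96 g/cm³ = 15.94 g·m⁻²·a⁻¹
zinc: temperature factor f = -0.071·(4.8) = -0.3408
  SO₂ term: 0.0129·8.1^0.44·exp(0.046·82-0.3408) = 1.001
  Cl⁻ term: 0.0175·27.8^0.57·exp(0.008·82+0.085·14.8) = 0.7896
  r_corr = 1.001 + 0.7896 = 1.791 μm/a
  mass loss = 1.791 μm/a × 7.14 g/cm³ = 12.79 g·m⁻²·a⁻¹
Ordering by g·m⁻²·a⁻¹: copper (15.9) > zinc (12.8)

copper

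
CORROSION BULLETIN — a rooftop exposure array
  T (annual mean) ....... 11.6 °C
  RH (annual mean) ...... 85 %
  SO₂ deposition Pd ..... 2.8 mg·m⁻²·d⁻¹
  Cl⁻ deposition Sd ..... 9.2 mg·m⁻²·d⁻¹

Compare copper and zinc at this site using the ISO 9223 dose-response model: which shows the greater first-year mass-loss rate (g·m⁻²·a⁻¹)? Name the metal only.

copper: T>10 °C ⇒ hinge -0.080·(11.6−10) = -0.1280
  Pd branch = 0.0053·Pd^0.26·e^(0.059·RH+f) = 0.9182 μm/a
  Sd branch = 0.01025·Sd^0.27·e^(0.036·RH+0.049·T) = 0.7027 μm/a
  sum: 0.9182 + 0.7027 → r_corr = 1.621 μm/a
  mass loss = 1.621 μm/a × 8.96 g/cm³ = 14.52 g·m⁻²·a⁻¹
zinc: T>10 °C ⇒ hinge -0.071·(11.6−10) = -0.1136
  SO₂ term: 0.0129·2.8^0.44·exp(0.046·85-0.1136) = 0.9038
  Sd branch = 0.0175·Sd^0.57·e^(0.008·RH+0.085·T) = 0.328 μm/a
  r_corr = 0.9038 + 0.328 = 1.232 μm/a
  mass loss = 1.232 μm/a × 7.14 g/cm³ = 8.796 g·m⁻²·a⁻¹
Ordering by g·m⁻²·a⁻¹: copper (14.5) > zinc (8.8)

copper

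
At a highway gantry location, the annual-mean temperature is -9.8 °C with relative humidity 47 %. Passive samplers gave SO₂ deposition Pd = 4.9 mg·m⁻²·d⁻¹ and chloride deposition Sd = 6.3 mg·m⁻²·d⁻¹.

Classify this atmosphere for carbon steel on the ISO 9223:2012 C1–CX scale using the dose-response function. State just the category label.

C2

carbon steel: f(T) = +0.150·(T−10) [T≤10 °C] = -2.9700
  Pd branch = 1.77·Pd^0.52·e^(0.02·RH+f) = 0.5312 μm/a
  Cl⁻ term: 0.102·6.3^0.62·exp(0.033·47+0.04·-9.8) = 1.018
  sum: 0.5312 + 1.018 → r_corr = 1.549 μm/a
Category bounds: 1.3…25 μm/a bracket r_corr ⇒ C2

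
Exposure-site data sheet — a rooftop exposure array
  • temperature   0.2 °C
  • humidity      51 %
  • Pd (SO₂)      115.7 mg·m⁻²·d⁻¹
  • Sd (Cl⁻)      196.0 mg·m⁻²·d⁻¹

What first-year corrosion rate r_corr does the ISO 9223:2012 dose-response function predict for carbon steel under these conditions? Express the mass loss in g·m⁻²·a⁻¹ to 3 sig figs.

carbon steel: f(T) = +0.150·(T−10) [T≤10 °C] = -1.4700
  Pd branch = 1.77·Pd^0.52·e^(0.02·RH+f) = 13.35 μm/a
  Cl⁻ term: 0.102·196.0^0.62·exp(0.033·51+0.04·0.2) = 14.59
  r_corr = 13.35 + 14.59 = 27.94 μm/a
Convert to mass loss: 27.94 μm/a × 7.85 g/cm³ = 219.4 g·m⁻²·a⁻¹

r_corr = 219 g·m⁻²·a⁻¹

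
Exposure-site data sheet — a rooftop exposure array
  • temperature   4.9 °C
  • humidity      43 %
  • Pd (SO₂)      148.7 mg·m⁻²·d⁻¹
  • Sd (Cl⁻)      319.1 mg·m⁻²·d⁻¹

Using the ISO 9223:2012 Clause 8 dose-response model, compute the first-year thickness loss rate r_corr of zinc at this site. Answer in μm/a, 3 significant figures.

r_corr = 1.70 μm/a

zinc: f(T) = +0.038·(T−10) [T≤10 °C] = -0.1938
  Pd branch = 0.0129·Pd^0.44·e^(0.046·RH+f) = 0.6939 μm/a
  Cl⁻ term: 0.0175·319.1^0.57·exp(0.008·43+0.085·4.9) = 1.001
  sum: 0.6939 + 1.001 → r_corr = 1.695 μm/a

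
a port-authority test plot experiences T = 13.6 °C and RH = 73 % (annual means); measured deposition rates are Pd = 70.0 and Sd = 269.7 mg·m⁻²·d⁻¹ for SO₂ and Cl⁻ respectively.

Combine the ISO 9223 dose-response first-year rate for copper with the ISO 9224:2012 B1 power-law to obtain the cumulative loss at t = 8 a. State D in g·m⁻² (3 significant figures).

D(8) = 76.8 g·m⁻²

copper: temperature factor f = -0.080·(3.6) = -0.2880
  sulphur-dioxide contribution → 0.8901 μm/a
  chloride contribution → 1.253 μm/a
  total first-year rate 2.143 μm/a
Long-term exponent b (ISO 9224 Table 2, B1) = 0.667
  D(8) = 2.143 × 8^0.667 = 2.143 × 4.003 = 8.577 μm
  Mass loss = 8.577 μm × 8.96 g/cm³ = 76.85 g·m⁻²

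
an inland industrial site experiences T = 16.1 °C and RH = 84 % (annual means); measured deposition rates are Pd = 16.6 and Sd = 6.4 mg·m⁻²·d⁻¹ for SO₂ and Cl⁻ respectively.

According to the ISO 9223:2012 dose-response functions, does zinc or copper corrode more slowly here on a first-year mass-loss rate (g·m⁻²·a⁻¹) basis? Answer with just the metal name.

zinc: T>10 °C ⇒ hinge -0.071·(16.1−10) = -0.4331
  sulphur-dioxide contribution → 1.372 μm/a
  chloride contribution → 0.3879 μm/a
  total first-year rate 1.76 μm/a
  mass loss = 1.76 μm/a × 7.14 g/cm³ = 12.57 g·m⁻²·a⁻¹
copper: temperature factor f = -0.080·(6.1) = -0.4880
  sulphur-dioxide contribution → 0.9592 μm/a
  chloride contribution → 0.7662 μm/a
  ⇒ r_corr(copper) = 1.725 μm/a
  mass loss = 1.725 μm/a × 8.96 g/cm³ = 15.46 g·m⁻²·a⁻¹
Ordering by g·m⁻²·a⁻¹: copper (15.5) > zinc (12.6)

zinc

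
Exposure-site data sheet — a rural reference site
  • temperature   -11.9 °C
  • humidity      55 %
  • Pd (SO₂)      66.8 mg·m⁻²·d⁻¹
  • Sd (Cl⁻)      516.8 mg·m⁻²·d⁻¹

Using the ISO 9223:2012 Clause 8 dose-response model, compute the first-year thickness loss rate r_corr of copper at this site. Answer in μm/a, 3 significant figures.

copper: T≤10 °C ⇒ hinge +0.126·(-11.9−10) = -2.7594
  sulphur-dioxide contribution → 0.02568 μm/a
  chloride contribution → 0.2239 μm/a
  total first-year rate 0.2495 μm/a

r_corr = 0.250 μm/a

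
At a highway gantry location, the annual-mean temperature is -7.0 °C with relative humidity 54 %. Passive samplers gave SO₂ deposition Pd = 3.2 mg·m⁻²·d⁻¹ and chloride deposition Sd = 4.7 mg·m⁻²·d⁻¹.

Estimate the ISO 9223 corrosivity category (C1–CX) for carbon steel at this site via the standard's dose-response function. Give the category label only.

carbon steel: T≤10 °C ⇒ hinge +0.150·(-7.0−10) = -2.5500
  sulphur-dioxide contribution → 0.7451 μm/a
  chloride contribution → 1.196 μm/a
  total first-year rate 1.941 μm/a
1.94 μm/a falls in (1.3, 25] for carbon steel → category C2

C2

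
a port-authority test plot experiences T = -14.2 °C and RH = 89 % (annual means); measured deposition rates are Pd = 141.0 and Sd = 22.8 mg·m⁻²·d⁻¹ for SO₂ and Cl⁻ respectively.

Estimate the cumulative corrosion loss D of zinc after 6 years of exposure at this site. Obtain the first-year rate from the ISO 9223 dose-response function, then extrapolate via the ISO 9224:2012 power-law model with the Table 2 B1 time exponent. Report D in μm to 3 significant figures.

zinc: T≤10 °C ⇒ hinge +0.038·(-14.2−10) = -0.9196
  Pd branch = 0.0129·Pd^0.44·e^(0.046·RH+f) = 2.722 μm/a
  Cl⁻ term: 0.0175·22.8^0.57·exp(0.008·89+0.085·-14.2) = 0.0634
  sum: 2.722 + 0.0634 → r_corr = 2.785 μm/a
Power-law: D(6) = r_corr · 6^0.813
  D(6) = 2.785 × 6^0.813 = 2.785 × 4.292 = 11.95 μm

D(6) = 12.0 μm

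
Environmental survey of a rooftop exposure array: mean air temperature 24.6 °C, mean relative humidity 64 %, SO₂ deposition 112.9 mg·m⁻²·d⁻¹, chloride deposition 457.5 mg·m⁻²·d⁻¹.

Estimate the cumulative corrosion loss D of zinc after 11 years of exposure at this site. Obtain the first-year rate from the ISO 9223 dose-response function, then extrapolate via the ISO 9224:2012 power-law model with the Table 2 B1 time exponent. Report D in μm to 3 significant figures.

zinc: temperature factor f = -0.071·(14.6) = -1.0366
  Pd branch = 0.0129·Pd^0.44·e^(0.046·RH+f) = 0.6953 μm/a
  Cl⁻ term: 0.0175·457.5^0.57·exp(0.008·64+0.085·24.6) = 7.761
  sum: 0.6953 + 7.761 → r_corr = 8.456 μm/a
ISO 9224: D(t) = r_corr · t^b with b = 0.813 (zinc, B1)
  D(11) = 8.456 × 11^0.813 = 8.456 × 7.025 = 59.41 μm

D(11) = 59.4 μm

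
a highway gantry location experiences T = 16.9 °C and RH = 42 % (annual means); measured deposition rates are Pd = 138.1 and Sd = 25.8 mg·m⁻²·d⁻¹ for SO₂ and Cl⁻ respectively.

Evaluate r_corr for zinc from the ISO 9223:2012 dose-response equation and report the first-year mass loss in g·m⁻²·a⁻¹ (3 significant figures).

r_corr = 8.10 g·m⁻²·a⁻¹

zinc: f(T) = -0.071·(T−10) [T>10 °C] = -0.4899
  Pd branch = 0.0129·Pd^0.44·e^(0.046·RH+f) = 0.4771 μm/a
  Cl⁻ term: 0.0175·25.8^0.57·exp(0.008·42+0.085·16.9) = 0.6568
  sum: 0.4771 + 0.6568 → r_corr = 1.134 μm/a
Convert to mass loss: 1.134 μm/a × 7.14 g/cm³ = 8.096 g·m⁻²·a⁻¹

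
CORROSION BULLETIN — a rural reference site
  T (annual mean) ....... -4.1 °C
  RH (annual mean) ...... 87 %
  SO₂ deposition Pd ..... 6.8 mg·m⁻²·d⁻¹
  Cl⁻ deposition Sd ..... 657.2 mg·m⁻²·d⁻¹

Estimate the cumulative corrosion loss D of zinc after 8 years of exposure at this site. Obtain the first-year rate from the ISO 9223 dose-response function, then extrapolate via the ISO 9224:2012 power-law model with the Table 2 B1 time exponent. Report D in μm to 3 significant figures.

zinc: temperature factor f = +0.038·(-14.1) = -0.5358
  SO₂ term: 0.0129·6.8^0.44·exp(0.046·87-0.5358) = 0.9599
  Cl⁻ term: 0.0175·657.2^0.57·exp(0.008·87+0.085·-4.1) = 1
  sum: 0.9599 + 1 → r_corr = 1.96 μm/a
Power-law: D(8) = r_corr · 8^0.813
  D(8) = 1.96 × 8^0.813 = 1.96 × 5.423 = 10.63 μm

D(8) = 10.6 μm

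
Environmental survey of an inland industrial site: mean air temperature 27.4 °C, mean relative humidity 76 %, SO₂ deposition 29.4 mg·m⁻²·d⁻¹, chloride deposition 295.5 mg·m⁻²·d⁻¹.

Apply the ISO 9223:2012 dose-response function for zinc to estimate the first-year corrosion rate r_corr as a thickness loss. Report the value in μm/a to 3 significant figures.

r_corr = 9.00 μm/a

zinc: T>10 °C ⇒ hinge -0.071·(27.4−10) = -1.2354
  sulphur-dioxide contribution → 0.5476 μm/a
  chloride contribution → 8.448 μm/a
  ⇒ r_corr(zinc) = 8.996 μm/a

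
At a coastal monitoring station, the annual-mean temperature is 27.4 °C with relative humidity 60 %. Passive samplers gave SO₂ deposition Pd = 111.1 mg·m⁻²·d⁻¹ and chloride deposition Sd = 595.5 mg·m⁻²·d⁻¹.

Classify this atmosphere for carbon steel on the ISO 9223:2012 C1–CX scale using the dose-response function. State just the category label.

C5

carbon steel: f(T) = -0.054·(T−10) [T>10 °C] = -0.9396
  sulphur-dioxide contribution → 26.6 μm/a
  chloride contribution → 116.1 μm/a
  ⇒ r_corr(carbon steel) = 142.7 μm/a
143 μm/a falls in (80, 200] for carbon steel → category C5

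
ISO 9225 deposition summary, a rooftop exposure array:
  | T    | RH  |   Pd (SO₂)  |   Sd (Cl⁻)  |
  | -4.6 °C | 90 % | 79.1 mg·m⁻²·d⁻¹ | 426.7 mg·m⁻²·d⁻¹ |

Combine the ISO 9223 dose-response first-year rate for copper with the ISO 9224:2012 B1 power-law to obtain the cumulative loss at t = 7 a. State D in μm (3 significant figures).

D(7) = 5.87 μm

copper: T≤10 °C ⇒ hinge +0.126·(-4.6−10) = -1.8396
  SO₂ term: 0.0053·79.1^0.26·exp(0.059·90-1.8396) = 0.5309
  Cl⁻ term: 0.01025·426.7^0.27·exp(0.036·90+0.049·-4.6) = 1.072
  r_corr = 0.5309 + 1.072 = 1.603 μm/a
Power-law: D(7) = r_corr · 7^0.667
  D(7) = 1.603 × 7^0.667 = 1.603 × 3.662 = 5.868 μm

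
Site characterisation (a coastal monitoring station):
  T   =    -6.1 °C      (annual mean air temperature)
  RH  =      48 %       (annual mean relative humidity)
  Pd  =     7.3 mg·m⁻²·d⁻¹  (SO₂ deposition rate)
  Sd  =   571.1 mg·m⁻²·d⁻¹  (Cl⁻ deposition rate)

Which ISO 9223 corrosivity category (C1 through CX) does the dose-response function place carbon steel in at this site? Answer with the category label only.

carbon steel: temperature factor f = +0.150·(-16.1) = -2.4150
  Pd branch = 1.77·Pd^0.52·e^(0.02·RH+f) = 1.161 μm/a
  Cl⁻ term: 0.102·571.1^0.62·exp(0.033·48+0.04·-6.1) = 19.94
  sum: 1.161 + 19.94 → r_corr = 21.1 μm/a
Category bounds: 1.3…25 μm/a bracket r_corr ⇒ C2

C2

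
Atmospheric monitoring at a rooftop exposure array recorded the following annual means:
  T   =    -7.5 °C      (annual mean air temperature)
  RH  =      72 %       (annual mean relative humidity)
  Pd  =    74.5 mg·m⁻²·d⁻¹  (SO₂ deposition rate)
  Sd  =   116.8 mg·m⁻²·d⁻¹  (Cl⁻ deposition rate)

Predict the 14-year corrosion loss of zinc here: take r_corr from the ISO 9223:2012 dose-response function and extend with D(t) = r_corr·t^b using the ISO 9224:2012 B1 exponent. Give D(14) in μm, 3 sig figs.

zinc: temperature factor f = +0.038·(-17.5) = -0.6650
  Pd branch = 0.0129·Pd^0.44·e^(0.046·RH+f) = 1.213 μm/a
  Cl⁻ term: 0.0175·116.8^0.57·exp(0.008·72+0.085·-7.5) = 0.2482
  sum: 1.213 + 0.2482 → r_corr = 1.461 μm/a
ISO 9224: D(t) = r_corr · t^b with b = 0.813 (zinc, B1)
  D(14) = 1.461 × 14^0.813 = 1.461 × 8.547 = 12.49 μm

D(14) = 12.5 μm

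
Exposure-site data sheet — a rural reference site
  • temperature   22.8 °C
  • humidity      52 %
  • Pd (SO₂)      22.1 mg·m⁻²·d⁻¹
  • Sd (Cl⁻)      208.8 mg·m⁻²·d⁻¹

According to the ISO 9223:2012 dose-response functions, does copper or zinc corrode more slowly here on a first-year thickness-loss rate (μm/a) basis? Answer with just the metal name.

copper

copper: f(T) = -0.080·(T−10) [T>10 °C] = -1.0240
  SO₂ term: 0.0053·22.1^0.26·exp(0.059·52-1.0240) = 0.09152
  Sd branch = 0.01025·Sd^0.27·e^(0.036·RH+0.049·T) = 0.8615 μm/a
  r_corr = 0.09152 + 0.8615 = 0.953 μm/a
zinc: T>10 °C ⇒ hinge -0.071·(22.8−10) = -0.9088
  SO₂ term: 0.0129·22.1^0.44·exp(0.046·52-0.9088) = 0.222
  Cl⁻ term: 0.0175·208.8^0.57·exp(0.008·52+0.085·22.8) = 3.869
  r_corr = 0.222 + 3.869 = 4.091 μm/a
Ordering by μm/a: zinc (4.09) > copper (0.953)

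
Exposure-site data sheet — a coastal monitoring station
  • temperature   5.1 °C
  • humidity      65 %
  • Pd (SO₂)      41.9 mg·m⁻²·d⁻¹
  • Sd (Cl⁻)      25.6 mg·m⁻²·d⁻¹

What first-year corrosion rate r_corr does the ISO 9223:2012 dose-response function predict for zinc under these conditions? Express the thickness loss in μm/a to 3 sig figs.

r_corr = 1.39 μm/a

zinc: temperature factor f = +0.038·(-4.9) = -0.1862
  Pd branch = 0.0129·Pd^0.44·e^(0.046·RH+f) = 1.102 μm/a
  Cl⁻ term: 0.0175·25.6^0.57·exp(0.008·65+0.085·5.1) = 0.2883
  r_corr = 1.102 + 0.2883 = 1.39 μm/a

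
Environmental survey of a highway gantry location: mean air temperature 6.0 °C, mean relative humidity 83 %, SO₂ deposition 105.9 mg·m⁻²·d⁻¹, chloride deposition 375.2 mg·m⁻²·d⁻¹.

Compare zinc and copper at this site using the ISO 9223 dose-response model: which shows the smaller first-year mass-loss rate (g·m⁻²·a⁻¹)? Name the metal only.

copper

zinc: T≤10 °C ⇒ hinge +0.038·(6.0−10) = -0.1520
  Pd branch = 0.0129·Pd^0.44·e^(0.046·RH+f) = 3.923 μm/a
  Cl⁻ term: 0.0175·375.2^0.57·exp(0.008·83+0.085·6.0) = 1.66
  sum: 3.923 + 1.66 → r_corr = 5.584 μm/a
  mass loss = 5.584 μm/a × 7.14 g/cm³ = 39.87 g·m⁻²·a⁻¹
copper: temperature factor f = +0.126·(-4.0) = -0.5040
  SO₂ term: 0.0053·105.9^0.26·exp(0.059·83-0.5040) = 1.441
  Cl⁻ term: 0.01025·375.2^0.27·exp(0.036·83+0.049·6.0) = 1.352
  r_corr = 1.441 + 1.352 = 2.793 μm/a
  mass loss = 2.793 μm/a × 8.96 g/cm³ = 25.03 g·m⁻²·a⁻¹
Ordering by g·m⁻²·a⁻¹: zinc (39.9) > copper (25)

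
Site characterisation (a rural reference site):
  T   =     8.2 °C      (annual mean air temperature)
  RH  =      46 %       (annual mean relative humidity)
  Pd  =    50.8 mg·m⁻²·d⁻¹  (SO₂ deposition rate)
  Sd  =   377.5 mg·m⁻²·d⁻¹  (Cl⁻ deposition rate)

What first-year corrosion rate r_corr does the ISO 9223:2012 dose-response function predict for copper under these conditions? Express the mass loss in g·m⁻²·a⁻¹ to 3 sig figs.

copper: temperature factor f = +0.126·(-1.8) = -0.2268
  sulphur-dioxide contribution → 0.177 μm/a
  chloride contribution → 0.3983 μm/a
  total first-year rate 0.5753 μm/a
Convert to mass loss: 0.5753 μm/a × 8.96 g/cm³ = 5.154 g·m⁻²·a⁻¹

r_corr = 5.15 g·m⁻²·a⁻¹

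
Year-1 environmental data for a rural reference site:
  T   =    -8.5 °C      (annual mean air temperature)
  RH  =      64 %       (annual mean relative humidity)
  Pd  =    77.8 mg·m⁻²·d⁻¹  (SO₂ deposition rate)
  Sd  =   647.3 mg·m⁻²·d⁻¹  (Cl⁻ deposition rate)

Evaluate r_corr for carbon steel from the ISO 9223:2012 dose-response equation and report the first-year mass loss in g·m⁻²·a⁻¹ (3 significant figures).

carbon steel: temperature factor f = +0.150·(-18.5) = -2.7750
  SO₂ term: 1.77·77.8^0.52·exp(0.02·64-2.7750) = 3.82
  Cl⁻ term: 0.102·647.3^0.62·exp(0.033·64+0.04·-8.5) = 33.19
  sum: 3.82 + 33.19 → r_corr = 37.01 μm/a
Convert to mass loss: 37.01 μm/a × 7.85 g/cm³ = 290.6 g·m⁻²·a⁻¹

r_corr = 291 g·m⁻²·a⁻¹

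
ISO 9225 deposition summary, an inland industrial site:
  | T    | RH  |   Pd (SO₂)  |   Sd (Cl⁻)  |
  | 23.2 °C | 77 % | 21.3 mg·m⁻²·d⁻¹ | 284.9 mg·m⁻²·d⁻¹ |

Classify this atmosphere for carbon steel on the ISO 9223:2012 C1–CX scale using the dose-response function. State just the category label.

C5

carbon steel: f(T) = -0.054·(T−10) [T>10 °C] = -0.7128
  sulphur-dioxide contribution → 19.86 μm/a
  chloride contribution → 108.9 μm/a
  total first-year rate 128.8 μm/a
129 μm/a falls in (80, 200] for carbon steel → category C5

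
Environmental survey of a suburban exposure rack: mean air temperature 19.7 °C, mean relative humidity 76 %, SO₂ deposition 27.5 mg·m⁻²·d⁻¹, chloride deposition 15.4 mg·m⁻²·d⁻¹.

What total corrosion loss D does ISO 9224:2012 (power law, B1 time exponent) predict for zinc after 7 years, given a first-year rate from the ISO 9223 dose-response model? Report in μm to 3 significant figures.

D(7) = 8.43 μm

zinc: f(T) = -0.071·(T−10) [T>10 °C] = -0.6887
  SO₂ term: 0.0129·27.5^0.44·exp(0.046·76-0.6887) = 0.9185
  Cl⁻ term: 0.0175·15.4^0.57·exp(0.008·76+0.085·19.7) = 0.8151
  r_corr = 0.9185 + 0.8151 = 1.734 μm/a
Long-term exponent b (ISO 9224 Table 2, B1) = 0.813
  D(7) = 1.734 × 7^0.813 = 1.734 × 4.865 = 8.434 μm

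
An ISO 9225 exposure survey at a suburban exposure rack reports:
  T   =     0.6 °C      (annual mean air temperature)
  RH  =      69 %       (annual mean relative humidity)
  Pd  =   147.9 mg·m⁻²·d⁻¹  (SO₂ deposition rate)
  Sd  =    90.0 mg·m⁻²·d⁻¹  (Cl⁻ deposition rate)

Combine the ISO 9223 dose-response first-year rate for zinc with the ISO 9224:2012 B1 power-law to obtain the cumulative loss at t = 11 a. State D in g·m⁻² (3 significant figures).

zinc: f(T) = +0.038·(T−10) [T≤10 °C] = -0.3572
  SO₂ term: 0.0129·147.9^0.44·exp(0.046·69-0.3572) = 1.944
  Cl⁻ term: 0.0175·90.0^0.57·exp(0.008·69+0.085·0.6) = 0.4158
  r_corr = 1.944 + 0.4158 = 2.36 μm/a
Power-law: D(11) = r_corr · 11^0.813
  D(11) = 2.36 × 11^0.813 = 2.36 × 7.025 = 16.58 μm
  Mass loss = 16.58 μm × 7.14 g/cm³ = 118.4 g·m⁻²

D(11) = 118 g·m⁻²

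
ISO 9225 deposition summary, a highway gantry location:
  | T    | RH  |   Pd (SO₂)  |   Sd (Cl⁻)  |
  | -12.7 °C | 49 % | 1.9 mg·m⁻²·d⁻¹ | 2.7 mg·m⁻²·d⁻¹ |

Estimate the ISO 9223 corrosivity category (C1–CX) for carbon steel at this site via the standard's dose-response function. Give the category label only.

C1

carbon steel: temperature factor f = +0.150·(-22.7) = -3.4050
  SO₂ term: 1.77·1.9^0.52·exp(0.02·49-3.4050) = 0.2187
  Sd branch = 0.102·Sd^0.62·e^(0.033·RH+0.04·T) = 0.5724 μm/a
  r_corr = 0.2187 + 0.5724 = 0.791 μm/a
0.791 μm/a falls in (0, 1.3] for carbon steel → category C1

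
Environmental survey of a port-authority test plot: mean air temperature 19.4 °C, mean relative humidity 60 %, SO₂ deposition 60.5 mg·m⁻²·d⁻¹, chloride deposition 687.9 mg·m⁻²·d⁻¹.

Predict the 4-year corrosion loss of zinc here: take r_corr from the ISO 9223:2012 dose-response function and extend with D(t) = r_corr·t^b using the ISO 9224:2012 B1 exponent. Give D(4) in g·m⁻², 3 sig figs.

zinc: f(T) = -0.071·(T−10) [T>10 °C] = -0.6674
  Pd branch = 0.0129·Pd^0.44·e^(0.046·RH+f) = 0.6359 μm/a
  Cl⁻ term: 0.0175·687.9^0.57·exp(0.008·60+0.085·19.4) = 6.096
  r_corr = 0.6359 + 6.096 = 6.732 μm/a
Power-law: D(4) = r_corr · 4^0.813
  D(4) = 6.732 × 4^0.813 = 6.732 × 3.087 = 20.78 μm
  Mass loss = 20.78 μm × 7.14 g/cm³ = 148.4 g·m⁻²

D(4) = 148 g·m⁻²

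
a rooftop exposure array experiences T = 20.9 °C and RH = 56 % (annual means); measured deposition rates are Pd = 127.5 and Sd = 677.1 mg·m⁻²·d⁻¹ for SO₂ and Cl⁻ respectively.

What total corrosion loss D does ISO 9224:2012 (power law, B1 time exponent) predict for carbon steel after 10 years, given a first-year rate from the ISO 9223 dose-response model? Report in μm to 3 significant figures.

carbon steel: T>10 °C ⇒ hinge -0.054·(20.9−10) = -0.5886
  Pd branch = 1.77·Pd^0.52·e^(0.02·RH+f) = 37.46 μm/a
  Sd branch = 0.102·Sd^0.62·e^(0.033·RH+0.04·T) = 84.97 μm/a
  r_corr = 37.46 + 84.97 = 122.4 μm/a
Power-law: D(10) = r_corr · 10^0.523
  D(10) = 122.4 × 10^0.523 = 122.4 × 3.334 = 408.2 μm

D(10) = 408 μm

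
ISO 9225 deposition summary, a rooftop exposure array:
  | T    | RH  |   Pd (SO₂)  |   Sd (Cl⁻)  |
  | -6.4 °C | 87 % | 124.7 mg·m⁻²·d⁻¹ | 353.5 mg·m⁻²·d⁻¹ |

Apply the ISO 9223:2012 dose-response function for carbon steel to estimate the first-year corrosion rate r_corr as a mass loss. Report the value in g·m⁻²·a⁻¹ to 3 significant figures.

carbon steel: temperature factor f = +0.150·(-16.4) = -2.4600
  SO₂ term: 1.77·124.7^0.52·exp(0.02·87-2.4600) = 10.6
  Cl⁻ term: 0.102·353.5^0.62·exp(0.033·87+0.04·-6.4) = 53
  sum: 10.6 + 53 → r_corr = 63.6 μm/a
Convert to mass loss: 63.6 μm/a × 7.85 g/cm³ = 499.2 g·m⁻²·a⁻¹

r_corr = 499 g·m⁻²·a⁻¹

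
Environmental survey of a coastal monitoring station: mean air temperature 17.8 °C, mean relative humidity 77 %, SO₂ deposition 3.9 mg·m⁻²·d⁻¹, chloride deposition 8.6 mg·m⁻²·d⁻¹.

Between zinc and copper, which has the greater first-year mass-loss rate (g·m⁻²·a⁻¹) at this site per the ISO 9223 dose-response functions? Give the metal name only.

copper

zinc: f(T) = -0.071·(T−10) [T>10 °C] = -0.5538
  sulphur-dioxide contribution → 0.466 μm/a
  chloride contribution → 0.5016 μm/a
  ⇒ r_corr(zinc) = 0.9676 μm/a
  mass loss = 0.9676 μm/a × 7.14 g/cm³ = 6.909 g·m⁻²·a⁻¹
copper: f(T) = -0.080·(T−10) [T>10 °C] = -0.6240
  sulphur-dioxide contribution → 0.3801 μm/a
  chloride contribution → 0.701 μm/a
  total first-year rate 1.081 μm/a
  mass loss = 1.081 μm/a × 8.96 g/cm³ = 9.687 g·m⁻²·a⁻¹
Ordering by g·m⁻²·a⁻¹: copper (9.69) > zinc (6.91)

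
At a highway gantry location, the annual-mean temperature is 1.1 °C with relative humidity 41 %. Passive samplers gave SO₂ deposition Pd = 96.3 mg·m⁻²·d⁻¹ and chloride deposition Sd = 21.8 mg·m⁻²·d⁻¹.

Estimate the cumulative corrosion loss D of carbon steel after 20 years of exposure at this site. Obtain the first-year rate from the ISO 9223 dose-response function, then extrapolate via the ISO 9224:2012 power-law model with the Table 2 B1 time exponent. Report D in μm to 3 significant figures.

D(20) = 67.8 μm

carbon steel: f(T) = +0.150·(T−10) [T≤10 °C] = -1.3350
  SO₂ term: 1.77·96.3^0.52·exp(0.02·41-1.3350) = 11.37
  Sd branch = 0.102·Sd^0.62·e^(0.033·RH+0.04·T) = 2.787 μm/a
  r_corr = 11.37 + 2.787 = 14.16 μm/a
Long-term exponent b (ISO 9224 Table 2, B1) = 0.523
  D(20) = 14.16 × 20^0.523 = 14.16 × 4.791 = 67.83 μm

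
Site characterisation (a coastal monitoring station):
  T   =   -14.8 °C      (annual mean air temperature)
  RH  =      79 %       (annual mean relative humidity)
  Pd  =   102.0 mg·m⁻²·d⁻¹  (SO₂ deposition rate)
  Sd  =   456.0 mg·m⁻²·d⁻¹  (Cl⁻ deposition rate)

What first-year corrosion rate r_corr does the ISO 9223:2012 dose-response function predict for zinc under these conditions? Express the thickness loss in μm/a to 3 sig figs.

zinc: temperature factor f = +0.038·(-24.8) = -0.9424
  SO₂ term: 0.0129·102.0^0.44·exp(0.046·79-0.9424) = 1.457
  Sd branch = 0.0175·Sd^0.57·e^(0.008·RH+0.085·T) = 0.3067 μm/a
  sum: 1.457 + 0.3067 → r_corr = 1.763 μm/a

r_corr = 1.76 μm/a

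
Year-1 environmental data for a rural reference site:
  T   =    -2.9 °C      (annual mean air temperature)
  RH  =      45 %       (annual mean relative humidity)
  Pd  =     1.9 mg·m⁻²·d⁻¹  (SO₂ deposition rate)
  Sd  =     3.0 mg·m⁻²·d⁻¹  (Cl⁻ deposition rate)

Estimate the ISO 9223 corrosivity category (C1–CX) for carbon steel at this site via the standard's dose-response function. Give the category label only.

carbon steel: T≤10 °C ⇒ hinge +0.150·(-2.9−10) = -1.9350
  Pd branch = 1.77·Pd^0.52·e^(0.02·RH+f) = 0.8779 μm/a
  Cl⁻ term: 0.102·3.0^0.62·exp(0.033·45+0.04·-2.9) = 0.7924
  sum: 0.8779 + 0.7924 → r_corr = 1.67 μm/a
ISO 9223 Table 2 (carbon steel): 1.3 < 1.67 ≤ 25 μm/a ⇒ C2

C2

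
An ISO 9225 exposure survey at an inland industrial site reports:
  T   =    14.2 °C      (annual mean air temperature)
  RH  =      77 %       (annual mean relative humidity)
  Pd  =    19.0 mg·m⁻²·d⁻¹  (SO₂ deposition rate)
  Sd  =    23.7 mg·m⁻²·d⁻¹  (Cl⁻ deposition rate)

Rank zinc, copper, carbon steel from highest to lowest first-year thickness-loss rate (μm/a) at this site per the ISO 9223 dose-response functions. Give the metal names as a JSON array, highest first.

["carbon steel", "zinc", "copper"]

zinc: f(T) = -0.071·(T−10) [T>10 °C] = -0.2982
  sulphur-dioxide contribution → 1.208 μm/a
  chloride contribution → 0.6582 μm/a
  ⇒ r_corr(zinc) = 1.866 μm/a
copper: T>10 °C ⇒ hinge -0.080·(14.2−10) = -0.3360
  sulphur-dioxide contribution → 0.7653 μm/a
  chloride contribution → 0.7726 μm/a
  ⇒ r_corr(copper) = 1.538 μm/a
carbon steel: f(T) = -0.054·(T−10) [T>10 °C] = -0.2268
  sulphur-dioxide contribution → 30.43 μm/a
  chloride contribution → 16.26 μm/a
  ⇒ r_corr(carbon steel) = 46.69 μm/a
Ordering by μm/a: carbon steel (46.7) > zinc (1.87) > copper (1.54)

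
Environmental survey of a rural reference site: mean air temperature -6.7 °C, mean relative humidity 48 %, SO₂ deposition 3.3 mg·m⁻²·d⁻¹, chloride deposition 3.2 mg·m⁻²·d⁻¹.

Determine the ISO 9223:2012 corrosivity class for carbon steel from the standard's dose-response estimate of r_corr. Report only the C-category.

C2

carbon steel: temperature factor f = +0.150·(-16.7) = -2.5050
  SO₂ term: 1.77·3.3^0.52·exp(0.02·48-2.5050) = 0.7025
  Sd branch = 0.102·Sd^0.62·e^(0.033·RH+0.04·T) = 0.7822 μm/a
  r_corr = 0.7025 + 0.7822 = 1.485 μm/a
Category bounds: 1.3…25 μm/a bracket r_corr ⇒ C2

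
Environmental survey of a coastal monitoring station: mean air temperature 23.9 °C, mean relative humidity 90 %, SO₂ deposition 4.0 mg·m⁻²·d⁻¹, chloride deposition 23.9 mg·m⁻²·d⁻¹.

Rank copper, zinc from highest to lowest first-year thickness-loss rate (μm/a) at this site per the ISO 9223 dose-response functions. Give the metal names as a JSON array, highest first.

["copper", "zinc"]

copper: temperature factor f = -0.080·(13.9) = -1.1120
  sulphur-dioxide contribution → 0.5058 μm/a
  chloride contribution → 1.989 μm/a
  total first-year rate 2.495 μm/a
zinc: f(T) = -0.071·(T−10) [T>10 °C] = -0.9869
  sulphur-dioxide contribution → 0.5557 μm/a
  chloride contribution → 1.674 μm/a
  ⇒ r_corr(zinc) = 2.229 μm/a
Ordering by μm/a: copper (2.49) > zinc (2.23)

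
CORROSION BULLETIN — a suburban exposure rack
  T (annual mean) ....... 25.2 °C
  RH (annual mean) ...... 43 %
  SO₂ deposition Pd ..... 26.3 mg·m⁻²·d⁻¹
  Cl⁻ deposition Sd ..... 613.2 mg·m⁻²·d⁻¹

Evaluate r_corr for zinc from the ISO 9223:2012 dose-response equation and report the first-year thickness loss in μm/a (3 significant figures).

r_corr = 8.29 μm/a

zinc: temperature factor f = -0.071·(15.2) = -1.0792
  sulphur-dioxide contribution → 0.1336 μm/a
  chloride contribution → 8.159 μm/a
  total first-year rate 8.292 μm/a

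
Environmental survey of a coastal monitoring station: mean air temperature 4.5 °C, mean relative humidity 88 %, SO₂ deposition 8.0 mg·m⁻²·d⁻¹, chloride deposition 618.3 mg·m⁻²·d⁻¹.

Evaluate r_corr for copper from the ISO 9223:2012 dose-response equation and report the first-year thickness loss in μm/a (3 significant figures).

copper: f(T) = +0.126·(T−10) [T≤10 °C] = -0.6930
  sulphur-dioxide contribution → 0.8184 μm/a
  chloride contribution → 1.722 μm/a
  ⇒ r_corr(copper) = 2.54 μm/a

r_corr = 2.54 μm/a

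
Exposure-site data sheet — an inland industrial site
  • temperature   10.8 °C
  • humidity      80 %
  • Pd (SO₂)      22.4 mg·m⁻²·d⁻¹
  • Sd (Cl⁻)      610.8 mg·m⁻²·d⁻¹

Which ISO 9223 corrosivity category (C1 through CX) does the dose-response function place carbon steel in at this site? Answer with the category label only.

C5

carbon steel: T>10 °C ⇒ hinge -0.054·(10.8−10) = -0.0432
  sulphur-dioxide contribution → 42.29 μm/a
  chloride contribution → 117.5 μm/a
  total first-year rate 159.8 μm/a
160 μm/a falls in (80, 200] for carbon steel → category C5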